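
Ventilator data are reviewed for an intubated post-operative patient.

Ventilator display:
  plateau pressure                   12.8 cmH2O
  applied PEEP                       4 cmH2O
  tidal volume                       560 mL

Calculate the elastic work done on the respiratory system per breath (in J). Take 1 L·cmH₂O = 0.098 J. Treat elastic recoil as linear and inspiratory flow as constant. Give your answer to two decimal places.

0.24

Elastic work ≈ ½ × (Pplat − PEEP) × Vt = 0.5 × (12.8 − 4) × 0.560 L = 0.5 × 8.8 × 0.560 = 2.464 L·cmH2O.
× 0.098 J/(L·cmH2O) → 0.2415 J.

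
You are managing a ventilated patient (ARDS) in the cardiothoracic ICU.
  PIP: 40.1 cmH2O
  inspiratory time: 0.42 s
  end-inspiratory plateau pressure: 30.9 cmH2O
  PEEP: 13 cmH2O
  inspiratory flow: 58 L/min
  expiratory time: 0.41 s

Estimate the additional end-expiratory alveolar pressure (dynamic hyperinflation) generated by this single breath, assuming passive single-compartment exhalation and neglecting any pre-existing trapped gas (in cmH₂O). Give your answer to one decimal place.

2.7

Flow: 58 L/min ÷ 60 = 0.9667 L/s.
Vt = flow × Ti = 0.9667 L/s × 0.42 s × 1000 mL/L = 406.01 mL.
R = (PIP − Pplat)/V̇ = (40.1 − 30.9) / 0.9667 = 9.2/0.9667 = 9.517 cmH2O·s/L.
C = Vt/(Pplat − PEEP) = 406.01 / (30.9 − 13) = 406.01/17.9 = 22.682 mL/cmH2O.
τ = R × C = 9.517 × 0.02268 L/cmH2O = 0.2158 s.
Fraction remaining = e^(−Te/τ) = e^(−0.41/0.2158) = 0.1496; trapped volume = 406.01 × 0.1496 = 60.739 mL.
Additional alveolar pressure from trapping ≈ V_trapped / C = 60.739 / 22.682 = 2.678 cmH2O.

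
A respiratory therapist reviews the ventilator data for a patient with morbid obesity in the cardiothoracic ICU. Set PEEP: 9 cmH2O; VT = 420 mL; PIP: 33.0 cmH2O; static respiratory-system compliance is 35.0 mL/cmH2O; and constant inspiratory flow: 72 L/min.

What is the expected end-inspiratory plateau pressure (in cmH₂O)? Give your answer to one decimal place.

21.0

Pplat = PEEP + Vt / Cstat = 9 + 420 / 35.0 = 9 + 12.0 = 21.0 cmH2O.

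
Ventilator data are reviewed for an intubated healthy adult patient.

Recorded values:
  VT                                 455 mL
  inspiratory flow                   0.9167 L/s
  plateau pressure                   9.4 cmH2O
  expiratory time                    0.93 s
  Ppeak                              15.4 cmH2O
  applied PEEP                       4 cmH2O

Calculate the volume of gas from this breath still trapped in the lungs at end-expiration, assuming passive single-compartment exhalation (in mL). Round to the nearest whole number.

R = (PIP − Pplat)/V̇ = (15.4 − 9.4) / 0.9167 = 6.0/0.9167 = 6.545 cmH2O·s/L.
C = Vt/(Pplat − PEEP) = 455.0 / (9.4 − 4) = 455.0/5.4 = 84.259 mL/cmH2O.
τ = R × C = 6.545 × 0.08426 L/cmH2O = 0.5515 s.
Fraction remaining = e^(−Te/τ) = e^(−0.93/0.5515) = 0.1852.
Trapped volume = 455.0 × 0.1852 = 84.266 mL.

84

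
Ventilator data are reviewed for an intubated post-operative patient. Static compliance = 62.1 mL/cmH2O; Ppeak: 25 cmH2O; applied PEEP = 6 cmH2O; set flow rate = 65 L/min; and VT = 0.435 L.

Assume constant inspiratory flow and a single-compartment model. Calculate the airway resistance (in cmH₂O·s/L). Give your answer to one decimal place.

Flow: 65 L/min ÷ 60 = 1.0833 L/s.
Equation of motion (constant flow): PIP = Vt/C + R·V̇ + PEEP.
R·V̇ = PIP − Vt/C − PEEP = 25 − 435/62.1 − 6 = 25 − 7.005 − 6 = 11.995 cmH2O.
R = 11.995 / 1.0833 = 11.073 cmH2O·s/L.

11.1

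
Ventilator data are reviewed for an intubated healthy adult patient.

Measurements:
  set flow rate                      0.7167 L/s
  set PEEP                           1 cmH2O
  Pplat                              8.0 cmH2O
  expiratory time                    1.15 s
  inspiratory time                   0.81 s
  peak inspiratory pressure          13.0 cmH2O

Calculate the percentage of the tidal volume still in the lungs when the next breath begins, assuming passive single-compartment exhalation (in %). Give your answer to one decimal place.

13.7

Vt = flow × Ti = 0.7167 L/s × 0.81 s × 1000 mL/L = 580.53 mL.
R = (PIP − Pplat)/V̇ = (13.0 − 8.0) / 0.7167 = 5.0/0.7167 = 6.976 cmH2O·s/L.
C = Vt/(Pplat − PEEP) = 580.53 / (8.0 − 1) = 580.53/7.0 = 82.933 mL/cmH2O.
τ = R × C = 6.976 × 0.08293 L/cmH2O = 0.5785 s.
Fraction remaining at end-expiration = e^(−Te/τ) = e^(−1.15/0.5785) = 0.137 → 13.7%.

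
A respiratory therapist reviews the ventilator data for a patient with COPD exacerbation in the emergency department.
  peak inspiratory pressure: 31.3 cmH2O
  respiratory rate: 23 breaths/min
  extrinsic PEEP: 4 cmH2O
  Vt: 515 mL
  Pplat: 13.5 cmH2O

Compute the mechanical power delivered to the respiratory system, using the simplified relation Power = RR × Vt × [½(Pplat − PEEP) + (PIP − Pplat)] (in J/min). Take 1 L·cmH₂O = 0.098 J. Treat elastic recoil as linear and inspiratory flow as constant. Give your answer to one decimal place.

26.2

Per-breath work = Vt × [½(Pplat−PEEP) + (PIP−Pplat)] = 0.515 × [0.5×9.5 + 17.8] = 0.515 × 22.55 = 11.613 L·cmH2O.
Power = 23 × 11.613 = 267.1 L·cmH2O/min.
× 0.098 J/(L·cmH2O) → 26.176 J/min.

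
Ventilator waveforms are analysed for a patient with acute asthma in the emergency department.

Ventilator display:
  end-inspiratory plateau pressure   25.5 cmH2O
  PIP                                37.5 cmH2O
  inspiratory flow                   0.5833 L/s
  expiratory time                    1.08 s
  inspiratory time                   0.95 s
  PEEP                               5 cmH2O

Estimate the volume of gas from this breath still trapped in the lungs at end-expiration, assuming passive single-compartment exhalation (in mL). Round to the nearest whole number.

79

Vt = flow × Ti = 0.5833 L/s × 0.95 s × 1000 mL/L = 554.14 mL.
R = (PIP − Pplat)/V̇ = (37.5 − 25.5) / 0.5833 = 12.0/0.5833 = 20.573 cmH2O·s/L.
C = Vt/(Pplat − PEEP) = 554.14 / (25.5 − 5) = 554.14/20.5 = 27.031 mL/cmH2O.
τ = R × C = 20.573 × 0.02703 L/cmH2O = 0.5561 s.
Fraction remaining = e^(−Te/τ) = e^(−1.08/0.5561) = 0.1434.
Trapped volume = 554.14 × 0.1434 = 79.464 mL.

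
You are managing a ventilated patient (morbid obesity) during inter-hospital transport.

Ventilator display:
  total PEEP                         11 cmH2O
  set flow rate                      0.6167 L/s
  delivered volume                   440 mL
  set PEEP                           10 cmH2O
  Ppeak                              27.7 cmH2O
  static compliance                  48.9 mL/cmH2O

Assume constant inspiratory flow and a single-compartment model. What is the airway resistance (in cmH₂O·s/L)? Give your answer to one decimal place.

12.5

Total PEEP = 11 cmH2O (set 10 + intrinsic 1); this is the baseline alveolar pressure.
Equation of motion (constant flow): PIP = Vt/C + R·V̇ + PEEP.
R·V̇ = PIP − Vt/C − PEEP = 27.7 − 440/48.9 − 11 = 27.7 − 8.998 − 11 = 7.702 cmH2O.
R = 7.702 / 0.6167 = 12.489 cmH2O·s/L.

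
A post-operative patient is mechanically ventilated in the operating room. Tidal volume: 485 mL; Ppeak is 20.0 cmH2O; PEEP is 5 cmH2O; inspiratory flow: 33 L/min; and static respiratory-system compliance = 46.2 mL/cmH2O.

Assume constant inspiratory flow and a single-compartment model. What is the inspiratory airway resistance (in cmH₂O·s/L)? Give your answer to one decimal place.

Flow: 33 L/min ÷ 60 = 0.55 L/s.
Equation of motion (constant flow): PIP = Vt/C + R·V̇ + PEEP.
R·V̇ = PIP − Vt/C − PEEP = 20.0 − 485/46.2 − 5 = 20.0 − 10.498 − 5 = 4.502 cmH2O.
R = 4.502 / 0.55 = 8.185 cmH2O·s/L.

8.2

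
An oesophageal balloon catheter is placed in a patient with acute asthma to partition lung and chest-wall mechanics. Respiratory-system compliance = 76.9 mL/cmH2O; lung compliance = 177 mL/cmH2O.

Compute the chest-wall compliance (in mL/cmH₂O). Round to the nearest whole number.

1/Ccw = 1/Crs − 1/CL.
1/Ccw = 1/76.9 − 1/177 = 0.007354.
Ccw = 135.98 mL/cmH2O.

136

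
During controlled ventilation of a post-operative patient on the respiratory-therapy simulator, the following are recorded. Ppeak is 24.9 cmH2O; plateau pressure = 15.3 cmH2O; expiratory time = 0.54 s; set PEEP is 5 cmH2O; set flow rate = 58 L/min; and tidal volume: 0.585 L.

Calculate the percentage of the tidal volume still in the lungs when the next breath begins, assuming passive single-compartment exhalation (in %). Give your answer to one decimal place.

38.4

Flow: 58 L/min ÷ 60 = 0.9667 L/s.
R = (PIP − Pplat)/V̇ = (24.9 − 15.3) / 0.9667 = 9.6/0.9667 = 9.931 cmH2O·s/L.
C = Vt/(Pplat − PEEP) = 585.0 / (15.3 − 5) = 585.0/10.3 = 56.796 mL/cmH2O.
τ = R × C = 9.931 × 0.0568 L/cmH2O = 0.5641 s.
Fraction remaining at end-expiration = e^(−Te/τ) = e^(−0.54/0.5641) = 0.3839 → 38.39%.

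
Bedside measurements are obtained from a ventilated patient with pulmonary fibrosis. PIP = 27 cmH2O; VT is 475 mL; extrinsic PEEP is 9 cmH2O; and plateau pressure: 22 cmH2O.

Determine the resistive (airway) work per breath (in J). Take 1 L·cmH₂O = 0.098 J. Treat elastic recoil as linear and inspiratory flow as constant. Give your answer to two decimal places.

0.23

With constant inspiratory flow the resistive pressure is constant at PIP − Pplat = 27 − 22 = 5.0 cmH2O, so resistive work = 5.0 × 0.475 = 2.375 L·cmH2O.
× 0.098 J/(L·cmH2O) → 0.2328 J.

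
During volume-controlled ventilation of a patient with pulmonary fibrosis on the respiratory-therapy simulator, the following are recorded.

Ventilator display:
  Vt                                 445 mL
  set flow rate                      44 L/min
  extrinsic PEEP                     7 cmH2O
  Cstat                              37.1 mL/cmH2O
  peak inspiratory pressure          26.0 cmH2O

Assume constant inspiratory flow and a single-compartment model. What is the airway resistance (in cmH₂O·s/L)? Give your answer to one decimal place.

Flow: 44 L/min ÷ 60 = 0.7333 L/s.
Equation of motion (constant flow): PIP = Vt/C + R·V̇ + PEEP.
R·V̇ = PIP − Vt/C − PEEP = 26.0 − 445/37.1 − 7 = 26.0 − 11.995 − 7 = 7.005 cmH2O.
R = 7.005 / 0.7333 = 9.553 cmH2O·s/L.

9.6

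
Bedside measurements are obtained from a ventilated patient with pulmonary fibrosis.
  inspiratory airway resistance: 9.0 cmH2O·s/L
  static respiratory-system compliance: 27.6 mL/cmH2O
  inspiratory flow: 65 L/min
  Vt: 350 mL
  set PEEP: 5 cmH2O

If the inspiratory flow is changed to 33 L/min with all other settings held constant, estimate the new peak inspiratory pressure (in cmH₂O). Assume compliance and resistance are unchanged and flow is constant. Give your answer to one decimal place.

Flow: 65 L/min ÷ 60 = 1.0833 L/s.
New flow: 33 L/min ÷ 60 = 0.55 L/s.
PIP = Vt/C + R·V̇ + PEEP (constant-flow equation of motion).
Only the resistive term changes: ΔPIP = R × ΔV̇ = 9.0 × (0.55 − 1.0833) = 9.0 × -0.5333 = -4.8 cmH2O.
Original PIP = 350/27.6 + 9.0×1.0833 + 5 = 27.431 cmH2O; new PIP = 27.431 + (-4.8) = 22.631 cmH2O.

22.6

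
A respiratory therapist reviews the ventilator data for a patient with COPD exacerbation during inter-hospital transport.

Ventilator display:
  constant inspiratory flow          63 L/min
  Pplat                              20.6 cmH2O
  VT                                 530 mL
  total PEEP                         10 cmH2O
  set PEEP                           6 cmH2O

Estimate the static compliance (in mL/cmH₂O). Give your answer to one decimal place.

50.0

End-expiratory occlusion gives total PEEP = 10 cmH2O (intrinsic PEEP = 10 − 6 = 4). Use total PEEP for the elastic gradient.
Cstat = Vt / (Pplat − PEEPtotal) = 530 / (20.6 − 10) = 530 / 10.6 = 50.0 mL/cmH2O.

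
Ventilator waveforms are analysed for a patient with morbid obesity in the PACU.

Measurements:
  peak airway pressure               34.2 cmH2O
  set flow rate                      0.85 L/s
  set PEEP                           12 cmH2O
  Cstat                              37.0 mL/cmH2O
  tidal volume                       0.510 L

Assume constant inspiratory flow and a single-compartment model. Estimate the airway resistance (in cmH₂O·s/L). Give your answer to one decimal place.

Equation of motion (constant flow): PIP = Vt/C + R·V̇ + PEEP.
R·V̇ = PIP − Vt/C − PEEP = 34.2 − 510/37.0 − 12 = 34.2 − 13.784 − 12 = 8.416 cmH2O.
R = 8.416 / 0.85 = 9.901 cmH2O·s/L.

9.9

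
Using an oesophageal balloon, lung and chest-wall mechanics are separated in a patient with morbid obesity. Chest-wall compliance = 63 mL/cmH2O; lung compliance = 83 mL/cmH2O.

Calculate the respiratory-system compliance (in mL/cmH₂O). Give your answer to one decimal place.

35.8

Lung and chest wall are elastances in series: 1/Crs = 1/CL + 1/Ccw.
1/Crs = 1/83 + 1/63 = 0.02792.
Crs = 35.817 mL/cmH2O.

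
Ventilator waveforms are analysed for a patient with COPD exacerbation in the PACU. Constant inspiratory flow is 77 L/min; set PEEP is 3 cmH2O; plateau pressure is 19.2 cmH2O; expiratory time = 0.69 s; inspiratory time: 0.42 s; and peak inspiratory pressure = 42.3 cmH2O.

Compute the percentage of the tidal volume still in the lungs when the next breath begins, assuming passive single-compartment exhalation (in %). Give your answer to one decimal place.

Flow: 77 L/min ÷ 60 = 1.2833 L/s.
Vt = flow × Ti = 1.2833 L/s × 0.42 s × 1000 mL/L = 538.99 mL.
R = (PIP − Pplat)/V̇ = (42.3 − 19.2) / 1.2833 = 23.1/1.2833 = 18.0 cmH2O·s/L.
C = Vt/(Pplat − PEEP) = 538.99 / (19.2 − 3) = 538.99/16.2 = 33.271 mL/cmH2O.
τ = R × C = 18.0 × 0.03327 L/cmH2O = 0.5989 s.
Fraction remaining at end-expiration = e^(−Te/τ) = e^(−0.69/0.5989) = 0.316 → 31.6%.

31.6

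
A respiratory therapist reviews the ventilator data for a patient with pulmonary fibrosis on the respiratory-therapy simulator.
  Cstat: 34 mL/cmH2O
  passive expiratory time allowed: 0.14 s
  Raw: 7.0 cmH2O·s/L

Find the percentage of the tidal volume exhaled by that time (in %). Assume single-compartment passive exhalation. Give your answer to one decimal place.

44.5

τ = R × C = 7.0 × 34 mL/cmH2O = 7.0 × 0.034 L/cmH2O = 0.238 s.
Passive exhalation: V(t)/V₀ = e^(−t/τ) = e^(−0.14/0.238) = 0.5553.
Fraction exhaled = 1 − 0.5553 = 0.4447 → 44.47%.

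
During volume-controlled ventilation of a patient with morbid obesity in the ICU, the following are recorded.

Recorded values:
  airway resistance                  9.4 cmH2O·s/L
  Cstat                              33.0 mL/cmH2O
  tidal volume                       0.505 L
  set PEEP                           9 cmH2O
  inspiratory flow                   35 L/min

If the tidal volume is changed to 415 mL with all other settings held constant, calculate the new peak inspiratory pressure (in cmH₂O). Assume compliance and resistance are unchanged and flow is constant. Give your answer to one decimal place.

Flow: 35 L/min ÷ 60 = 0.5833 L/s.
PIP = Vt/C + R·V̇ + PEEP (constant-flow equation of motion).
Only the elastic term changes: ΔPIP = ΔVt / C = (415 − 505) / 33.0 = -2.727 cmH2O.
Original PIP = 505/33.0 + 9.4×0.5833 + 9 = 29.786 cmH2O; new PIP = 29.786 + (-2.727) = 27.059 cmH2O.

27.1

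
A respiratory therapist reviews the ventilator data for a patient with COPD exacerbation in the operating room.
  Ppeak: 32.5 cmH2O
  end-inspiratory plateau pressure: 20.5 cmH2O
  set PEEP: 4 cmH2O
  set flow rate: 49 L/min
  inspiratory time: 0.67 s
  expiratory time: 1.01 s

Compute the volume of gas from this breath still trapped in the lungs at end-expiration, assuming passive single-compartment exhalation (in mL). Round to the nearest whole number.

69

Flow: 49 L/min ÷ 60 = 0.8167 L/s.
Vt = flow × Ti = 0.8167 L/s × 0.67 s × 1000 mL/L = 547.19 mL.
R = (PIP − Pplat)/V̇ = (32.5 − 20.5) / 0.8167 = 12.0/0.8167 = 14.693 cmH2O·s/L.
C = Vt/(Pplat − PEEP) = 547.19 / (20.5 − 4) = 547.19/16.5 = 33.163 mL/cmH2O.
τ = R × C = 14.693 × 0.03316 L/cmH2O = 0.4872 s.
Fraction remaining = e^(−Te/τ) = e^(−1.01/0.4872) = 0.1258.
Trapped volume = 547.19 × 0.1258 = 68.837 mL.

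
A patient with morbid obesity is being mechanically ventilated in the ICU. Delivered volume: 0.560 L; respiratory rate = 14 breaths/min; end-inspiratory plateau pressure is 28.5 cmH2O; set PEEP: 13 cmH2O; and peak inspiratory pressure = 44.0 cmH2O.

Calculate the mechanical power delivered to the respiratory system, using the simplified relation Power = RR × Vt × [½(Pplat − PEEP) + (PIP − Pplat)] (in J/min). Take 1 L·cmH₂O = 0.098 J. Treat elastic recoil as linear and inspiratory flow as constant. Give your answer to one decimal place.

17.9

Per-breath work = Vt × [½(Pplat−PEEP) + (PIP−Pplat)] = 0.560 × [0.5×15.5 + 15.5] = 0.560 × 23.25 = 13.02 L·cmH2O.
Power = 14 × 13.02 = 182.28 L·cmH2O/min.
× 0.098 J/(L·cmH2O) → 17.863 J/min.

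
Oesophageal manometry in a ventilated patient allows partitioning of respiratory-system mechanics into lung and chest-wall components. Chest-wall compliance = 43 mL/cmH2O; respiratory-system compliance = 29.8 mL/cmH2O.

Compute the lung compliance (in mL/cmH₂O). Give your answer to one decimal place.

1/CL = 1/Crs − 1/Ccw.
1/CL = 1/29.8 − 1/43 = 0.0103.
CL = 97.087 mL/cmH2O.

97.1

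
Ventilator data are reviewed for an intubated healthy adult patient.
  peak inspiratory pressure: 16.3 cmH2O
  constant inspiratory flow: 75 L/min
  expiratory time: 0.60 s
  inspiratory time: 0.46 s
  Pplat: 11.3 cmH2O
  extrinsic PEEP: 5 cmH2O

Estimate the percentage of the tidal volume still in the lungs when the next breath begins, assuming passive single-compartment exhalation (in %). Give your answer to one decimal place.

Flow: 75 L/min ÷ 60 = 1.25 L/s.
Vt = flow × Ti = 1.25 L/s × 0.46 s × 1000 mL/L = 575.0 mL.
R = (PIP − Pplat)/V̇ = (16.3 − 11.3) / 1.25 = 5.0/1.25 = 4.0 cmH2O·s/L.
C = Vt/(Pplat − PEEP) = 575.0 / (11.3 − 5) = 575.0/6.3 = 91.27 mL/cmH2O.
τ = R × C = 4.0 × 0.09127 L/cmH2O = 0.3651 s.
Fraction remaining at end-expiration = e^(−Te/τ) = e^(−0.60/0.3651) = 0.1933 → 19.33%.

19.3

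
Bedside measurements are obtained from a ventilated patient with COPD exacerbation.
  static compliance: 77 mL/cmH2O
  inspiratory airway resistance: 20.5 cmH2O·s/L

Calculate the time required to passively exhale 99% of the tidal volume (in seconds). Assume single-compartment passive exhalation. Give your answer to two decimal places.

τ = R × C = 20.5 × 77 mL/cmH2O = 20.5 × 0.077 L/cmH2O = 1.579 s.
Exhaled fraction f = 1 − e^(−t/τ) → t = −τ·ln(1 − f) = −1.579·ln(0.01) = 7.272 s.

7.27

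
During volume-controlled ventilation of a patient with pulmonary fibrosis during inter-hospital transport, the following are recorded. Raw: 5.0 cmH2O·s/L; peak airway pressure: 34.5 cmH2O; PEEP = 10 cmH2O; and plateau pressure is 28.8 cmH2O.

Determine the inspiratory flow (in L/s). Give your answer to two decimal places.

flow = (PIP − Pplat) / Raw = 5.7 / 5.0 = 1.14 L/s.

1.14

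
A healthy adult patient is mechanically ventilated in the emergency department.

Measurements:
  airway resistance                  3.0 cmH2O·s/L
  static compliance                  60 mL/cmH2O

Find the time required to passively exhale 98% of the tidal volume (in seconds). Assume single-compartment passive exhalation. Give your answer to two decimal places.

0.70

τ = R × C = 3.0 × 60 mL/cmH2O = 3.0 × 0.060 L/cmH2O = 0.18 s.
Exhaled fraction f = 1 − e^(−t/τ) → t = −τ·ln(1 − f) = −0.18·ln(0.02) = 0.7042 s.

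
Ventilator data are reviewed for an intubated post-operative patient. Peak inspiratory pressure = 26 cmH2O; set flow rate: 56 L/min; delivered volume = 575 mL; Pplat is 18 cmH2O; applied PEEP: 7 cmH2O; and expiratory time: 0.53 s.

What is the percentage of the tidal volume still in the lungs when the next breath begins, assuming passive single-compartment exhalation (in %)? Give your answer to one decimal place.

30.6

Flow: 56 L/min ÷ 60 = 0.9333 L/s.
R = (PIP − Pplat)/V̇ = (26 − 18) / 0.9333 = 8.0/0.9333 = 8.572 cmH2O·s/L.
C = Vt/(Pplat − PEEP) = 575.0 / (18 − 7) = 575.0/11.0 = 52.273 mL/cmH2O.
τ = R × C = 8.572 × 0.05227 L/cmH2O = 0.4481 s.
Fraction remaining at end-expiration = e^(−Te/τ) = e^(−0.53/0.4481) = 0.3064 → 30.64%.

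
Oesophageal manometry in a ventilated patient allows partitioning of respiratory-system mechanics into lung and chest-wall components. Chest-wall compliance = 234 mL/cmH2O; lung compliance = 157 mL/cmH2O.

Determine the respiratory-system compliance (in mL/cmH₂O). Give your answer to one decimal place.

94.0

Lung and chest wall are elastances in series: 1/Crs = 1/CL + 1/Ccw.
1/Crs = 1/157 + 1/234 = 0.01064.
Crs = 93.985 mL/cmH2O.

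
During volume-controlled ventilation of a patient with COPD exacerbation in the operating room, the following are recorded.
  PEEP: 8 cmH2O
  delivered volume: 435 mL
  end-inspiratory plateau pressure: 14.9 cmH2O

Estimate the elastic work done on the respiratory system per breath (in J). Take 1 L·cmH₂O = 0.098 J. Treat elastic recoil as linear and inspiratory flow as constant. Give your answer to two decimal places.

Elastic work ≈ ½ × (Pplat − PEEP) × Vt = 0.5 × (14.9 − 8) × 0.435 L = 0.5 × 6.9 × 0.435 = 1.501 L·cmH2O.
× 0.098 J/(L·cmH2O) → 0.1471 J.

0.15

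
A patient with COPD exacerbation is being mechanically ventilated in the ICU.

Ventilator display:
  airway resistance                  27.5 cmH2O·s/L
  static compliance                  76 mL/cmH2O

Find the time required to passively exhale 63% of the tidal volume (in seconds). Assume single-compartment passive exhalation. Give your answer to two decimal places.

2.08

τ = R × C = 27.5 × 76 mL/cmH2O = 27.5 × 0.076 L/cmH2O = 2.09 s.
Exhaled fraction f = 1 − e^(−t/τ) → t = −τ·ln(1 − f) = −2.09·ln(0.37) = 2.078 s.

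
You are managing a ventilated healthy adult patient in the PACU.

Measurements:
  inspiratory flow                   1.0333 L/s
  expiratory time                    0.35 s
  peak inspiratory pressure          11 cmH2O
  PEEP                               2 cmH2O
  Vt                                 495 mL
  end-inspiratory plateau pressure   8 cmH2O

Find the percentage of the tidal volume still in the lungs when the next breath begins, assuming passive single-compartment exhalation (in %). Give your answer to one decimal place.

R = (PIP − Pplat)/V̇ = (11 − 8) / 1.0333 = 3.0/1.0333 = 2.903 cmH2O·s/L.
C = Vt/(Pplat − PEEP) = 495.0 / (8 − 2) = 495.0/6.0 = 82.5 mL/cmH2O.
τ = R × C = 2.903 × 0.0825 L/cmH2O = 0.2395 s.
Fraction remaining at end-expiration = e^(−Te/τ) = e^(−0.35/0.2395) = 0.2319 → 23.19%.

23.2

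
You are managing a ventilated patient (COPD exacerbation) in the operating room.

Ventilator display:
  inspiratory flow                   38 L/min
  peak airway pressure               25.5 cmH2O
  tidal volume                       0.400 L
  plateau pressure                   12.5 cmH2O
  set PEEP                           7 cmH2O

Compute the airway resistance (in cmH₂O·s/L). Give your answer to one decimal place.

20.5

Flow: 38 L/min ÷ 60 = 0.6333 L/s.
Raw = (PIP − Pplat) / flow = (25.5 − 12.5) / 0.6333 = 13.0 / 0.6333 = 20.527 cmH2O·s/L.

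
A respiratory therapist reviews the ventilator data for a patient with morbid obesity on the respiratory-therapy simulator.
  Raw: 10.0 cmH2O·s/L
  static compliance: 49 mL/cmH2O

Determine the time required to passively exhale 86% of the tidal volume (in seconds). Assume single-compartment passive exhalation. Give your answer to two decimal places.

τ = R × C = 10.0 × 49 mL/cmH2O = 10.0 × 0.049 L/cmH2O = 0.49 s.
Exhaled fraction f = 1 − e^(−t/τ) → t = −τ·ln(1 − f) = −0.49·ln(0.14) = 0.9634 s.

0.96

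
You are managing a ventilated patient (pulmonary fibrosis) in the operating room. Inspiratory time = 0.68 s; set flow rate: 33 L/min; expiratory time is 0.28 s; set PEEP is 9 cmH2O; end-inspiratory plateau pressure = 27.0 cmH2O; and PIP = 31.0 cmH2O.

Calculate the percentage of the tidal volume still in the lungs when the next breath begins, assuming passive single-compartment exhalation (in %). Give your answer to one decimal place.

Flow: 33 L/min ÷ 60 = 0.55 L/s.
Vt = flow × Ti = 0.55 L/s × 0.68 s × 1000 mL/L = 374.0 mL.
R = (PIP − Pplat)/V̇ = (31.0 − 27.0) / 0.55 = 4.0/0.55 = 7.273 cmH2O·s/L.
C = Vt/(Pplat − PEEP) = 374.0 / (27.0 − 9) = 374.0/18.0 = 20.778 mL/cmH2O.
τ = R × C = 7.273 × 0.02078 L/cmH2O = 0.1511 s.
Fraction remaining at end-expiration = e^(−Te/τ) = e^(−0.28/0.1511) = 0.1568 → 15.68%.

15.7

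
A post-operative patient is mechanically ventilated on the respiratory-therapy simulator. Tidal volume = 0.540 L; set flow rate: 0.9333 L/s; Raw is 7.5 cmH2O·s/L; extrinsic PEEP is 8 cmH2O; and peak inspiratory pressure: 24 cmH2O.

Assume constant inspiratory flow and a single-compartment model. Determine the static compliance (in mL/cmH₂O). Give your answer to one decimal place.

60.0

Equation of motion (constant flow): PIP = Vt/C + R·V̇ + PEEP.
Vt/C = PIP − R·V̇ − PEEP = 24 − 7.5×0.9333 − 8 = 24 − 7.0 − 8 = 9.0 cmH2O.
C = Vt / 9.0 = 540 / 9.0 = 60.0 mL/cmH2O.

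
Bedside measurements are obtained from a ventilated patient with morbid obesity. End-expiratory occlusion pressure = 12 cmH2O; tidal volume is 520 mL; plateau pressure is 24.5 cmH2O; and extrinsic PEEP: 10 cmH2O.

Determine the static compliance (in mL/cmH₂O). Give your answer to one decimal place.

41.6

End-expiratory occlusion gives total PEEP = 12 cmH2O (intrinsic PEEP = 12 − 10 = 2). Use total PEEP for the elastic gradient.
Cstat = Vt / (Pplat − PEEPtotal) = 520 / (24.5 − 12) = 520 / 12.5 = 41.6 mL/cmH2O.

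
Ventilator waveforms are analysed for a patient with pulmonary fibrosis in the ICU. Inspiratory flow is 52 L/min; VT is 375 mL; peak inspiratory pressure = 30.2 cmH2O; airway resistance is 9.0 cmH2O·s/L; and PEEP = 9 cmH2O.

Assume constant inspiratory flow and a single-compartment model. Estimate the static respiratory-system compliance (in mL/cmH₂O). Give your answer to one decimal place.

28.0

Flow: 52 L/min ÷ 60 = 0.8667 L/s.
Equation of motion (constant flow): PIP = Vt/C + R·V̇ + PEEP.
Vt/C = PIP − R·V̇ − PEEP = 30.2 − 9.0×0.8667 − 9 = 30.2 − 7.8 − 9 = 13.4 cmH2O.
C = Vt / 13.4 = 375 / 13.4 = 27.985 mL/cmH2O.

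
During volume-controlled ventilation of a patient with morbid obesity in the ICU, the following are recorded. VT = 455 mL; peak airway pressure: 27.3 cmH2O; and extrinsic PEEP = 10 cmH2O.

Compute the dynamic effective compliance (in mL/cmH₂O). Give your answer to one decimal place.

Dynamic compliance = Vt / (PIP − PEEP) = 455 / (27.3 − 10) = 455 / 17.3 = 26.301 mL/cmH2O.

26.3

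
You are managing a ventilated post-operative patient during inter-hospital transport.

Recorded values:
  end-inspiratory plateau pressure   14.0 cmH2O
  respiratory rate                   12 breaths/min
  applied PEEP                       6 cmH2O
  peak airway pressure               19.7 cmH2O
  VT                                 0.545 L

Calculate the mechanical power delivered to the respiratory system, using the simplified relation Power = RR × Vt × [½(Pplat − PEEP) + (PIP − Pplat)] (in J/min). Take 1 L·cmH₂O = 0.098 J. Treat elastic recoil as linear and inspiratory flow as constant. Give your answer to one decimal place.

6.2

Per-breath work = Vt × [½(Pplat−PEEP) + (PIP−Pplat)] = 0.545 × [0.5×8.0 + 5.7] = 0.545 × 9.7 = 5.287 L·cmH2O.
Power = 12 × 5.287 = 63.444 L·cmH2O/min.
× 0.098 J/(L·cmH2O) → 6.218 J/min.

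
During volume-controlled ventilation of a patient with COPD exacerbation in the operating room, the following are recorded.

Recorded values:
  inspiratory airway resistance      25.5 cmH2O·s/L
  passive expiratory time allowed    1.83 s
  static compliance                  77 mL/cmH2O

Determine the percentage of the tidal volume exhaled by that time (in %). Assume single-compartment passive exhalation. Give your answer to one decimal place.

τ = R × C = 25.5 × 77 mL/cmH2O = 25.5 × 0.077 L/cmH2O = 1.964 s.
Passive exhalation: V(t)/V₀ = e^(−t/τ) = e^(−1.83/1.964) = 0.3939.
Fraction exhaled = 1 − 0.3939 = 0.6061 → 60.61%.

60.6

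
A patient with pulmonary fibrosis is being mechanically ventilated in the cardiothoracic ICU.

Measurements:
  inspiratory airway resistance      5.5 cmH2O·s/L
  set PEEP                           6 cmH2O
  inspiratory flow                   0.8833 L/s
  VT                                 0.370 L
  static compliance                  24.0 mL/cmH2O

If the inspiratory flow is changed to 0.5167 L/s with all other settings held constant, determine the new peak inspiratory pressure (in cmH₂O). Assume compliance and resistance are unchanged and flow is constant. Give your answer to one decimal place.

24.3

PIP = Vt/C + R·V̇ + PEEP (constant-flow equation of motion).
Only the resistive term changes: ΔPIP = R × ΔV̇ = 5.5 × (0.5167 − 0.8833) = 5.5 × -0.3666 = -2.016 cmH2O.
Original PIP = 370/24.0 + 5.5×0.8833 + 6 = 26.275 cmH2O; new PIP = 26.275 + (-2.016) = 24.259 cmH2O.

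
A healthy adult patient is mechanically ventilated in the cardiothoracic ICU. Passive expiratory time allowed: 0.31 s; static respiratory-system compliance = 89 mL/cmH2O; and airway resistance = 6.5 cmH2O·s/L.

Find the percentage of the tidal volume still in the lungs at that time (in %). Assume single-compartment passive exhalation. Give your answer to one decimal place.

58.5

τ = R × C = 6.5 × 89 mL/cmH2O = 6.5 × 0.089 L/cmH2O = 0.5785 s.
Passive exhalation: V(t)/V₀ = e^(−t/τ) = e^(−0.31/0.5785) = 0.5852.
Fraction remaining = 0.5852 → 58.52%.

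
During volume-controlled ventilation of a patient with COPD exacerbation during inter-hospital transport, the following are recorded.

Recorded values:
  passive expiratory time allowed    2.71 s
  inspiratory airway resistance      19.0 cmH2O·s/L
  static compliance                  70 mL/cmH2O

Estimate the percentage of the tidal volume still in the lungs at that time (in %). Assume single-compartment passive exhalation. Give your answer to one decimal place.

τ = R × C = 19.0 × 70 mL/cmH2O = 19.0 × 0.070 L/cmH2O = 1.33 s.
Passive exhalation: V(t)/V₀ = e^(−t/τ) = e^(−2.71/1.33) = 0.1303.
Fraction remaining = 0.1303 → 13.03%.

13.0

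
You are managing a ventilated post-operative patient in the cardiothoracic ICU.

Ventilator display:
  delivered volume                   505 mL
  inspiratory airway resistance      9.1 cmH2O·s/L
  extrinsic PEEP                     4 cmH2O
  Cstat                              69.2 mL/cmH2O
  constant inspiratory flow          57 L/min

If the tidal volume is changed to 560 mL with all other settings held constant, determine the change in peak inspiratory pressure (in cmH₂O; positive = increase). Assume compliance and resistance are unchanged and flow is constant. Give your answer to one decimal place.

PIP = Vt/C + R·V̇ + PEEP (constant-flow equation of motion).
Only the elastic term changes: ΔPIP = ΔVt / C = (560 − 505) / 69.2 = 0.7948 cmH2O.

0.8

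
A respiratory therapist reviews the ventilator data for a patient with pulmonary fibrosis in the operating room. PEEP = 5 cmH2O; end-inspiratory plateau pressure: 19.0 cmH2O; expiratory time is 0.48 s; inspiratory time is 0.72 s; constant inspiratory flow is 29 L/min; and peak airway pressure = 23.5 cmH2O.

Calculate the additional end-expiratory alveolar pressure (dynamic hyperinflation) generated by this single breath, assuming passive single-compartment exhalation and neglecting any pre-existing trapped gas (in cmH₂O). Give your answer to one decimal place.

Flow: 29 L/min ÷ 60 = 0.4833 L/s.
Vt = flow × Ti = 0.4833 L/s × 0.72 s × 1000 mL/L = 347.98 mL.
R = (PIP − Pplat)/V̇ = (23.5 − 19.0) / 0.4833 = 4.5/0.4833 = 9.311 cmH2O·s/L.
C = Vt/(Pplat − PEEP) = 347.98 / (19.0 − 5) = 347.98/14.0 = 24.856 mL/cmH2O.
τ = R × C = 9.311 × 0.02486 L/cmH2O = 0.2315 s.
Fraction remaining = e^(−Te/τ) = e^(−0.48/0.2315) = 0.1258; trapped volume = 347.98 × 0.1258 = 43.776 mL.
Additional alveolar pressure from trapping ≈ V_trapped / C = 43.776 / 24.856 = 1.761 cmH2O.

1.8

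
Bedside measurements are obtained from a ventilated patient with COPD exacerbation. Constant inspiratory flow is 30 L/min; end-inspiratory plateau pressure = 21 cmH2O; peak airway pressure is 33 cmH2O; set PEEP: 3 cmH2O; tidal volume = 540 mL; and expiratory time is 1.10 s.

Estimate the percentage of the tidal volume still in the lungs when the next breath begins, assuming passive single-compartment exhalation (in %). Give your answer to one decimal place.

21.7

Flow: 30 L/min ÷ 60 = 0.5 L/s.
R = (PIP − Pplat)/V̇ = (33 − 21) / 0.5 = 12.0/0.5 = 24.0 cmH2O·s/L.
C = Vt/(Pplat − PEEP) = 540.0 / (21 − 3) = 540.0/18.0 = 30.0 mL/cmH2O.
τ = R × C = 24.0 × 0.03 L/cmH2O = 0.72 s.
Fraction remaining at end-expiration = e^(−Te/τ) = e^(−1.10/0.72) = 0.217 → 21.7%.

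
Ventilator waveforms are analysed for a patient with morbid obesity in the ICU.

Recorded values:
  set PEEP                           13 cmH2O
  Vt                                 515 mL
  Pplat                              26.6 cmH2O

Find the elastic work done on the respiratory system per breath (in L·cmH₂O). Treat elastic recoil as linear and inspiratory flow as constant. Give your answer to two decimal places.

3.50

Elastic work ≈ ½ × (Pplat − PEEP) × Vt = 0.5 × (26.6 − 13) × 0.515 L = 0.5 × 13.6 × 0.515 = 3.502 L·cmH2O.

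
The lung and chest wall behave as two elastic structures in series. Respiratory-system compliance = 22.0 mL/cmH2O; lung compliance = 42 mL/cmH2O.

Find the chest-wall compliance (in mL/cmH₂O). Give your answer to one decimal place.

46.2

1/Ccw = 1/Crs − 1/CL.
1/Ccw = 1/22.0 − 1/42 = 0.02165.
Ccw = 46.189 mL/cmH2O.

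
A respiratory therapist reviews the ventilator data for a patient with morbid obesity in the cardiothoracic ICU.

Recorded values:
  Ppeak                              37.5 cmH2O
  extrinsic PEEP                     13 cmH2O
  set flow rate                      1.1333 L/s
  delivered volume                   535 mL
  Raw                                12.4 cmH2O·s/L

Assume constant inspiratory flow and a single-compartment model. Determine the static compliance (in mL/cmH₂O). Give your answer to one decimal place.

Equation of motion (constant flow): PIP = Vt/C + R·V̇ + PEEP.
Vt/C = PIP − R·V̇ − PEEP = 37.5 − 12.4×1.1333 − 13 = 37.5 − 14.053 − 13 = 10.447 cmH2O.
C = Vt / 10.447 = 535 / 10.447 = 51.211 mL/cmH2O.

51.2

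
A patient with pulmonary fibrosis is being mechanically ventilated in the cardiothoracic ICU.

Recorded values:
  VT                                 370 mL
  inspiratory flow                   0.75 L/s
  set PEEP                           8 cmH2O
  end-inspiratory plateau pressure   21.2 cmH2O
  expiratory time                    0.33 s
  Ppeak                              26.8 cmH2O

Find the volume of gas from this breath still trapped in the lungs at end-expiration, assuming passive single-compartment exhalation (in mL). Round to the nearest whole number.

R = (PIP − Pplat)/V̇ = (26.8 − 21.2) / 0.75 = 5.6/0.75 = 7.467 cmH2O·s/L.
C = Vt/(Pplat − PEEP) = 370.0 / (21.2 − 8) = 370.0/13.2 = 28.03 mL/cmH2O.
τ = R × C = 7.467 × 0.02803 L/cmH2O = 0.2093 s.
Fraction remaining = e^(−Te/τ) = e^(−0.33/0.2093) = 0.2067.
Trapped volume = 370.0 × 0.2067 = 76.479 mL.

76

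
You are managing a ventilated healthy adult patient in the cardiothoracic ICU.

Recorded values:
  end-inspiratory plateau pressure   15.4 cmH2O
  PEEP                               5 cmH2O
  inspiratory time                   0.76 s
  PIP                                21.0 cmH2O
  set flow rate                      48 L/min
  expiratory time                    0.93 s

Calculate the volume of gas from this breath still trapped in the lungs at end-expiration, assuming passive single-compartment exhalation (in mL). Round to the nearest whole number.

63

Flow: 48 L/min ÷ 60 = 0.8 L/s.
Vt = flow × Ti = 0.8 L/s × 0.76 s × 1000 mL/L = 608.0 mL.
R = (PIP − Pplat)/V̇ = (21.0 − 15.4) / 0.8 = 5.6/0.8 = 7.0 cmH2O·s/L.
C = Vt/(Pplat − PEEP) = 608.0 / (15.4 − 5) = 608.0/10.4 = 58.462 mL/cmH2O.
τ = R × C = 7.0 × 0.05846 L/cmH2O = 0.4092 s.
Fraction remaining = e^(−Te/τ) = e^(−0.93/0.4092) = 0.103.
Trapped volume = 608.0 × 0.103 = 62.624 mL.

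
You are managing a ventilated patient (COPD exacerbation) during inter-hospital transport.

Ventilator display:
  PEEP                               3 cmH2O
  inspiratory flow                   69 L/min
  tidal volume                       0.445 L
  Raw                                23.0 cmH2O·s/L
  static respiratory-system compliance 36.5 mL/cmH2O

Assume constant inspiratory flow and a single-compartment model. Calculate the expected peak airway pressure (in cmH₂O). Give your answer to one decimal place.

41.6

Flow: 69 L/min ÷ 60 = 1.15 L/s.
Equation of motion (constant flow): PIP = Vt/C + R·V̇ + PEEP.
PIP = 445/36.5 + 23.0×1.15 + 3 = 12.192 + 26.45 + 3 = 41.642 cmH2O.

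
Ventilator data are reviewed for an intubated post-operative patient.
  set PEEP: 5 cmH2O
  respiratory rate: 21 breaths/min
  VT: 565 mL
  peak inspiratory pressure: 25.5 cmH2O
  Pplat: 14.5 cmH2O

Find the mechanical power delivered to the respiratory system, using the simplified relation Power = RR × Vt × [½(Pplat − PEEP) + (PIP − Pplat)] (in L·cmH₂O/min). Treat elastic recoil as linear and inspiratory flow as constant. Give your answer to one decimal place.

Per-breath work = Vt × [½(Pplat−PEEP) + (PIP−Pplat)] = 0.565 × [0.5×9.5 + 11.0] = 0.565 × 15.75 = 8.899 L·cmH2O.
Power = 21 × 8.899 = 186.88 L·cmH2O/min.

186.9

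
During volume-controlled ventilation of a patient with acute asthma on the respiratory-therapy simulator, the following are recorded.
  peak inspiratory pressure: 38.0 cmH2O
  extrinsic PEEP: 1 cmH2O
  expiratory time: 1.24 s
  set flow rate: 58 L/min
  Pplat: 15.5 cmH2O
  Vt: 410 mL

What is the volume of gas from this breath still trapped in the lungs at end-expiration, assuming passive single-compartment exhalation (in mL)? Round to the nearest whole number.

Flow: 58 L/min ÷ 60 = 0.9667 L/s.
R = (PIP − Pplat)/V̇ = (38.0 − 15.5) / 0.9667 = 22.5/0.9667 = 23.275 cmH2O·s/L.
C = Vt/(Pplat − PEEP) = 410.0 / (15.5 − 1) = 410.0/14.5 = 28.276 mL/cmH2O.
τ = R × C = 23.275 × 0.02828 L/cmH2O = 0.6582 s.
Fraction remaining = e^(−Te/τ) = e^(−1.24/0.6582) = 0.152.
Trapped volume = 410.0 × 0.152 = 62.32 mL.

62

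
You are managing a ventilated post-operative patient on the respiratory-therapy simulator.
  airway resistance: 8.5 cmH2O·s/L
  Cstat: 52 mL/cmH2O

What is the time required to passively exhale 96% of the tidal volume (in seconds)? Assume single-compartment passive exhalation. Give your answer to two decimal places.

1.42

τ = R × C = 8.5 × 52 mL/cmH2O = 8.5 × 0.052 L/cmH2O = 0.442 s.
Exhaled fraction f = 1 − e^(−t/τ) → t = −τ·ln(1 − f) = −0.442·ln(0.04) = 1.423 s.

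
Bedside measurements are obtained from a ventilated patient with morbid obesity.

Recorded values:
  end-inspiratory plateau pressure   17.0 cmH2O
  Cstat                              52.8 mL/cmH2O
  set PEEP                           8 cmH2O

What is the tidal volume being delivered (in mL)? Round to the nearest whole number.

475

Vt = Cstat × (Pplat − PEEP) = 52.8 × (17.0 − 8) = 52.8 × 9.0 = 475.2 mL.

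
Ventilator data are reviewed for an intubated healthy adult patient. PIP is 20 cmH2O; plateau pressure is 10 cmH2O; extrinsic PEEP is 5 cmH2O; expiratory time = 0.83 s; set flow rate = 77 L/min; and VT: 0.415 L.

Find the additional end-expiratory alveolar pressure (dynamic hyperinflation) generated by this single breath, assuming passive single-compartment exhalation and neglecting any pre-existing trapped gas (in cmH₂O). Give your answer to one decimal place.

1.4

Flow: 77 L/min ÷ 60 = 1.2833 L/s.
R = (PIP − Pplat)/V̇ = (20 − 10) / 1.2833 = 10.0/1.2833 = 7.792 cmH2O·s/L.
C = Vt/(Pplat − PEEP) = 415.0 / (10 − 5) = 415.0/5.0 = 83.0 mL/cmH2O.
τ = R × C = 7.792 × 0.083 L/cmH2O = 0.6467 s.
Fraction remaining = e^(−Te/τ) = e^(−0.83/0.6467) = 0.2771; trapped volume = 415.0 × 0.2771 = 115.0 mL.
Additional alveolar pressure from trapping ≈ V_trapped / C = 115.0 / 83.0 = 1.386 cmH2O.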